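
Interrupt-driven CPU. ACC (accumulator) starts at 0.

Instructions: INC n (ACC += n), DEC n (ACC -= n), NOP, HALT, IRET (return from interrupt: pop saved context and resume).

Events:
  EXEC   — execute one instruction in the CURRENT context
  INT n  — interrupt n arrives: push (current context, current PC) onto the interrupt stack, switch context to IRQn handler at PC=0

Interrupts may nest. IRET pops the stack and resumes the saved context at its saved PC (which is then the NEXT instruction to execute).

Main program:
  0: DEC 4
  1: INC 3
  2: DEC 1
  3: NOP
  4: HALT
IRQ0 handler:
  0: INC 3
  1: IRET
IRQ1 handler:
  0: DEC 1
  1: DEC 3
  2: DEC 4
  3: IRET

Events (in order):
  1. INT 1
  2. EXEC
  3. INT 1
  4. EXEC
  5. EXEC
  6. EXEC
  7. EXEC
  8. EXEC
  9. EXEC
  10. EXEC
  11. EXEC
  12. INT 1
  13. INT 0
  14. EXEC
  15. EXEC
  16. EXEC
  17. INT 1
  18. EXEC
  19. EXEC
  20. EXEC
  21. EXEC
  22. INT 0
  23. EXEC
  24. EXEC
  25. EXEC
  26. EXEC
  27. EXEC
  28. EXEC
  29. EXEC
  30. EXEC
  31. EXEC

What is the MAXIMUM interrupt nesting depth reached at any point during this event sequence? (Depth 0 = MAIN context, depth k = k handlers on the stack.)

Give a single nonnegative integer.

Event 1 (INT 1): INT 1 arrives: push (MAIN, PC=0), enter IRQ1 at PC=0 (depth now 1) [depth=1]
Event 2 (EXEC): [IRQ1] PC=0: DEC 1 -> ACC=-1 [depth=1]
Event 3 (INT 1): INT 1 arrives: push (IRQ1, PC=1), enter IRQ1 at PC=0 (depth now 2) [depth=2]
Event 4 (EXEC): [IRQ1] PC=0: DEC 1 -> ACC=-2 [depth=2]
Event 5 (EXEC): [IRQ1] PC=1: DEC 3 -> ACC=-5 [depth=2]
Event 6 (EXEC): [IRQ1] PC=2: DEC 4 -> ACC=-9 [depth=2]
Event 7 (EXEC): [IRQ1] PC=3: IRET -> resume IRQ1 at PC=1 (depth now 1) [depth=1]
Event 8 (EXEC): [IRQ1] PC=1: DEC 3 -> ACC=-12 [depth=1]
Event 9 (EXEC): [IRQ1] PC=2: DEC 4 -> ACC=-16 [depth=1]
Event 10 (EXEC): [IRQ1] PC=3: IRET -> resume MAIN at PC=0 (depth now 0) [depth=0]
Event 11 (EXEC): [MAIN] PC=0: DEC 4 -> ACC=-20 [depth=0]
Event 12 (INT 1): INT 1 arrives: push (MAIN, PC=1), enter IRQ1 at PC=0 (depth now 1) [depth=1]
Event 13 (INT 0): INT 0 arrives: push (IRQ1, PC=0), enter IRQ0 at PC=0 (depth now 2) [depth=2]
Event 14 (EXEC): [IRQ0] PC=0: INC 3 -> ACC=-17 [depth=2]
Event 15 (EXEC): [IRQ0] PC=1: IRET -> resume IRQ1 at PC=0 (depth now 1) [depth=1]
Event 16 (EXEC): [IRQ1] PC=0: DEC 1 -> ACC=-18 [depth=1]
Event 17 (INT 1): INT 1 arrives: push (IRQ1, PC=1), enter IRQ1 at PC=0 (depth now 2) [depth=2]
Event 18 (EXEC): [IRQ1] PC=0: DEC 1 -> ACC=-19 [depth=2]
Event 19 (EXEC): [IRQ1] PC=1: DEC 3 -> ACC=-22 [depth=2]
Event 20 (EXEC): [IRQ1] PC=2: DEC 4 -> ACC=-26 [depth=2]
Event 21 (EXEC): [IRQ1] PC=3: IRET -> resume IRQ1 at PC=1 (depth now 1) [depth=1]
Event 22 (INT 0): INT 0 arrives: push (IRQ1, PC=1), enter IRQ0 at PC=0 (depth now 2) [depth=2]
Event 23 (EXEC): [IRQ0] PC=0: INC 3 -> ACC=-23 [depth=2]
Event 24 (EXEC): [IRQ0] PC=1: IRET -> resume IRQ1 at PC=1 (depth now 1) [depth=1]
Event 25 (EXEC): [IRQ1] PC=1: DEC 3 -> ACC=-26 [depth=1]
Event 26 (EXEC): [IRQ1] PC=2: DEC 4 -> ACC=-30 [depth=1]
Event 27 (EXEC): [IRQ1] PC=3: IRET -> resume MAIN at PC=1 (depth now 0) [depth=0]
Event 28 (EXEC): [MAIN] PC=1: INC 3 -> ACC=-27 [depth=0]
Event 29 (EXEC): [MAIN] PC=2: DEC 1 -> ACC=-28 [depth=0]
Event 30 (EXEC): [MAIN] PC=3: NOP [depth=0]
Event 31 (EXEC): [MAIN] PC=4: HALT [depth=0]
Max depth observed: 2

Answer: 2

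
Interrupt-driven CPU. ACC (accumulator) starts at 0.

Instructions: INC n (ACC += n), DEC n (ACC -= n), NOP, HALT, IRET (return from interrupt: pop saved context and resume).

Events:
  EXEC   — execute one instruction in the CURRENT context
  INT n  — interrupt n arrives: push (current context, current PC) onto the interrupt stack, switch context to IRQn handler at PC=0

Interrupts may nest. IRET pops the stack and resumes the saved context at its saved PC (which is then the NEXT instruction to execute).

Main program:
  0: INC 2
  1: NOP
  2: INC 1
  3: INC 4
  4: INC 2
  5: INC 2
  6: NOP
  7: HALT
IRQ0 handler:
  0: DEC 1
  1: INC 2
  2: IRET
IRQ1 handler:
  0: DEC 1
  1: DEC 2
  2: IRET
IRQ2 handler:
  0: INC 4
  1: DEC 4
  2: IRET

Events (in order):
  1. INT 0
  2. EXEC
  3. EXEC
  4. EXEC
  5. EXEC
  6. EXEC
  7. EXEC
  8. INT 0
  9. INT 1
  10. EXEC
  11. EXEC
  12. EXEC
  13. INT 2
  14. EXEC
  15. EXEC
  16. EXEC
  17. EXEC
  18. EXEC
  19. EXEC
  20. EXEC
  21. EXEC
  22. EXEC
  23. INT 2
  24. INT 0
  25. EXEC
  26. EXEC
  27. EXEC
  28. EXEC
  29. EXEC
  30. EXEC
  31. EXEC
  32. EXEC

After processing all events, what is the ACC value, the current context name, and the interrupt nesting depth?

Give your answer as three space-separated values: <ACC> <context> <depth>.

Answer: 11 MAIN 0

Derivation:
Event 1 (INT 0): INT 0 arrives: push (MAIN, PC=0), enter IRQ0 at PC=0 (depth now 1)
Event 2 (EXEC): [IRQ0] PC=0: DEC 1 -> ACC=-1
Event 3 (EXEC): [IRQ0] PC=1: INC 2 -> ACC=1
Event 4 (EXEC): [IRQ0] PC=2: IRET -> resume MAIN at PC=0 (depth now 0)
Event 5 (EXEC): [MAIN] PC=0: INC 2 -> ACC=3
Event 6 (EXEC): [MAIN] PC=1: NOP
Event 7 (EXEC): [MAIN] PC=2: INC 1 -> ACC=4
Event 8 (INT 0): INT 0 arrives: push (MAIN, PC=3), enter IRQ0 at PC=0 (depth now 1)
Event 9 (INT 1): INT 1 arrives: push (IRQ0, PC=0), enter IRQ1 at PC=0 (depth now 2)
Event 10 (EXEC): [IRQ1] PC=0: DEC 1 -> ACC=3
Event 11 (EXEC): [IRQ1] PC=1: DEC 2 -> ACC=1
Event 12 (EXEC): [IRQ1] PC=2: IRET -> resume IRQ0 at PC=0 (depth now 1)
Event 13 (INT 2): INT 2 arrives: push (IRQ0, PC=0), enter IRQ2 at PC=0 (depth now 2)
Event 14 (EXEC): [IRQ2] PC=0: INC 4 -> ACC=5
Event 15 (EXEC): [IRQ2] PC=1: DEC 4 -> ACC=1
Event 16 (EXEC): [IRQ2] PC=2: IRET -> resume IRQ0 at PC=0 (depth now 1)
Event 17 (EXEC): [IRQ0] PC=0: DEC 1 -> ACC=0
Event 18 (EXEC): [IRQ0] PC=1: INC 2 -> ACC=2
Event 19 (EXEC): [IRQ0] PC=2: IRET -> resume MAIN at PC=3 (depth now 0)
Event 20 (EXEC): [MAIN] PC=3: INC 4 -> ACC=6
Event 21 (EXEC): [MAIN] PC=4: INC 2 -> ACC=8
Event 22 (EXEC): [MAIN] PC=5: INC 2 -> ACC=10
Event 23 (INT 2): INT 2 arrives: push (MAIN, PC=6), enter IRQ2 at PC=0 (depth now 1)
Event 24 (INT 0): INT 0 arrives: push (IRQ2, PC=0), enter IRQ0 at PC=0 (depth now 2)
Event 25 (EXEC): [IRQ0] PC=0: DEC 1 -> ACC=9
Event 26 (EXEC): [IRQ0] PC=1: INC 2 -> ACC=11
Event 27 (EXEC): [IRQ0] PC=2: IRET -> resume IRQ2 at PC=0 (depth now 1)
Event 28 (EXEC): [IRQ2] PC=0: INC 4 -> ACC=15
Event 29 (EXEC): [IRQ2] PC=1: DEC 4 -> ACC=11
Event 30 (EXEC): [IRQ2] PC=2: IRET -> resume MAIN at PC=6 (depth now 0)
Event 31 (EXEC): [MAIN] PC=6: NOP
Event 32 (EXEC): [MAIN] PC=7: HALT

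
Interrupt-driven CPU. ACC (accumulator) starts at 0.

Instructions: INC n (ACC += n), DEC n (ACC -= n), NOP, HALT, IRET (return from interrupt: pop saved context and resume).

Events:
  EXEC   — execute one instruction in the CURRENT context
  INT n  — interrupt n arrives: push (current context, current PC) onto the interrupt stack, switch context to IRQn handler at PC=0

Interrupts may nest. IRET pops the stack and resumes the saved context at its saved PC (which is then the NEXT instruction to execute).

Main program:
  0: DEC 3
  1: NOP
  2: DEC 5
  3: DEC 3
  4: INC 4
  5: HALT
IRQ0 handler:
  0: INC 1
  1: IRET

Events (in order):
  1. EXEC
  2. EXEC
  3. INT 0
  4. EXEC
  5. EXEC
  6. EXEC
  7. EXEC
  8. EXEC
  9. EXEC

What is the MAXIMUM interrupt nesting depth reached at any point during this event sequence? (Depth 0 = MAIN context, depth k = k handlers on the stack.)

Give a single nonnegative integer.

Event 1 (EXEC): [MAIN] PC=0: DEC 3 -> ACC=-3 [depth=0]
Event 2 (EXEC): [MAIN] PC=1: NOP [depth=0]
Event 3 (INT 0): INT 0 arrives: push (MAIN, PC=2), enter IRQ0 at PC=0 (depth now 1) [depth=1]
Event 4 (EXEC): [IRQ0] PC=0: INC 1 -> ACC=-2 [depth=1]
Event 5 (EXEC): [IRQ0] PC=1: IRET -> resume MAIN at PC=2 (depth now 0) [depth=0]
Event 6 (EXEC): [MAIN] PC=2: DEC 5 -> ACC=-7 [depth=0]
Event 7 (EXEC): [MAIN] PC=3: DEC 3 -> ACC=-10 [depth=0]
Event 8 (EXEC): [MAIN] PC=4: INC 4 -> ACC=-6 [depth=0]
Event 9 (EXEC): [MAIN] PC=5: HALT [depth=0]
Max depth observed: 1

Answer: 1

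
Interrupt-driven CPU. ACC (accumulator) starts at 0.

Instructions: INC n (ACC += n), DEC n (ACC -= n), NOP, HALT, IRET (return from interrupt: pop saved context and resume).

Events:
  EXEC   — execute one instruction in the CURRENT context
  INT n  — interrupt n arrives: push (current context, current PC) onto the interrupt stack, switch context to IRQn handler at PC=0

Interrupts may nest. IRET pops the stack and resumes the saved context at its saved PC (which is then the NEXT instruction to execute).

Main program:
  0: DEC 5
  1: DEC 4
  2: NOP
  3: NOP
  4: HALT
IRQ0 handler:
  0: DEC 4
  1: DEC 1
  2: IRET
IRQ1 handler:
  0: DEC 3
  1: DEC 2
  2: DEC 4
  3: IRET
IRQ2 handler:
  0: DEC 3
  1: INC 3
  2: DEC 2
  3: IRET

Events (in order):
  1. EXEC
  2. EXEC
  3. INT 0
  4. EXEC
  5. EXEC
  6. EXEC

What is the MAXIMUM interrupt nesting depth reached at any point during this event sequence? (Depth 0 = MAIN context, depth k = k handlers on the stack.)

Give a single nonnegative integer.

Event 1 (EXEC): [MAIN] PC=0: DEC 5 -> ACC=-5 [depth=0]
Event 2 (EXEC): [MAIN] PC=1: DEC 4 -> ACC=-9 [depth=0]
Event 3 (INT 0): INT 0 arrives: push (MAIN, PC=2), enter IRQ0 at PC=0 (depth now 1) [depth=1]
Event 4 (EXEC): [IRQ0] PC=0: DEC 4 -> ACC=-13 [depth=1]
Event 5 (EXEC): [IRQ0] PC=1: DEC 1 -> ACC=-14 [depth=1]
Event 6 (EXEC): [IRQ0] PC=2: IRET -> resume MAIN at PC=2 (depth now 0) [depth=0]
Max depth observed: 1

Answer: 1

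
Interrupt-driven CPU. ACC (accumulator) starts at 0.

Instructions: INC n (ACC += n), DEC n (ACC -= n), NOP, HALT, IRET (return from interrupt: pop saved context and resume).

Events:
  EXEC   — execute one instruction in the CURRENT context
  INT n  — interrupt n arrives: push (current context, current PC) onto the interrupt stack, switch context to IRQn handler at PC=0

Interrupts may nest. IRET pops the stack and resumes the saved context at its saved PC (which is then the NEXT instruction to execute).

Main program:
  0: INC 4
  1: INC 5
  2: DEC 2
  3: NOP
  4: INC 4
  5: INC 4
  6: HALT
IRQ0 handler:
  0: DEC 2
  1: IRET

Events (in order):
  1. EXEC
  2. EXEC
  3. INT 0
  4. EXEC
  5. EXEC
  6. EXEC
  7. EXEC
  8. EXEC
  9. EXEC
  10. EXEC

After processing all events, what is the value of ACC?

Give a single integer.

Answer: 13

Derivation:
Event 1 (EXEC): [MAIN] PC=0: INC 4 -> ACC=4
Event 2 (EXEC): [MAIN] PC=1: INC 5 -> ACC=9
Event 3 (INT 0): INT 0 arrives: push (MAIN, PC=2), enter IRQ0 at PC=0 (depth now 1)
Event 4 (EXEC): [IRQ0] PC=0: DEC 2 -> ACC=7
Event 5 (EXEC): [IRQ0] PC=1: IRET -> resume MAIN at PC=2 (depth now 0)
Event 6 (EXEC): [MAIN] PC=2: DEC 2 -> ACC=5
Event 7 (EXEC): [MAIN] PC=3: NOP
Event 8 (EXEC): [MAIN] PC=4: INC 4 -> ACC=9
Event 9 (EXEC): [MAIN] PC=5: INC 4 -> ACC=13
Event 10 (EXEC): [MAIN] PC=6: HALT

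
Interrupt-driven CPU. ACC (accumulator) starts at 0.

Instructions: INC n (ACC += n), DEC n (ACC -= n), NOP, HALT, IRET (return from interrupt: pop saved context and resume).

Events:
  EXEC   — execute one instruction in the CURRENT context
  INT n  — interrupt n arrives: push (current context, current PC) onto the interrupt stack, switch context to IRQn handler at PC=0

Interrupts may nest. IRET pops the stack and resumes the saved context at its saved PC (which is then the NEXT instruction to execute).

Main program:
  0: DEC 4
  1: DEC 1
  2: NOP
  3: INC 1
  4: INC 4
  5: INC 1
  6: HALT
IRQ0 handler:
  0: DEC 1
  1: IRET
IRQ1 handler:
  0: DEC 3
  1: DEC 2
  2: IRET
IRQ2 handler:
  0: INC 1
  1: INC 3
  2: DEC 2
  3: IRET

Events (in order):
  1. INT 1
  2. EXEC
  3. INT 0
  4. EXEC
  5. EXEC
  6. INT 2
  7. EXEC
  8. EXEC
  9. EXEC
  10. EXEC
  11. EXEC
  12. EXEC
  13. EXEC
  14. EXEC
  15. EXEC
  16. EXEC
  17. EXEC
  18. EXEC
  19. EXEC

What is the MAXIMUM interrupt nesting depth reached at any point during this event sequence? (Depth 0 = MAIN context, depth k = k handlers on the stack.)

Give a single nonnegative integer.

Answer: 2

Derivation:
Event 1 (INT 1): INT 1 arrives: push (MAIN, PC=0), enter IRQ1 at PC=0 (depth now 1) [depth=1]
Event 2 (EXEC): [IRQ1] PC=0: DEC 3 -> ACC=-3 [depth=1]
Event 3 (INT 0): INT 0 arrives: push (IRQ1, PC=1), enter IRQ0 at PC=0 (depth now 2) [depth=2]
Event 4 (EXEC): [IRQ0] PC=0: DEC 1 -> ACC=-4 [depth=2]
Event 5 (EXEC): [IRQ0] PC=1: IRET -> resume IRQ1 at PC=1 (depth now 1) [depth=1]
Event 6 (INT 2): INT 2 arrives: push (IRQ1, PC=1), enter IRQ2 at PC=0 (depth now 2) [depth=2]
Event 7 (EXEC): [IRQ2] PC=0: INC 1 -> ACC=-3 [depth=2]
Event 8 (EXEC): [IRQ2] PC=1: INC 3 -> ACC=0 [depth=2]
Event 9 (EXEC): [IRQ2] PC=2: DEC 2 -> ACC=-2 [depth=2]
Event 10 (EXEC): [IRQ2] PC=3: IRET -> resume IRQ1 at PC=1 (depth now 1) [depth=1]
Event 11 (EXEC): [IRQ1] PC=1: DEC 2 -> ACC=-4 [depth=1]
Event 12 (EXEC): [IRQ1] PC=2: IRET -> resume MAIN at PC=0 (depth now 0) [depth=0]
Event 13 (EXEC): [MAIN] PC=0: DEC 4 -> ACC=-8 [depth=0]
Event 14 (EXEC): [MAIN] PC=1: DEC 1 -> ACC=-9 [depth=0]
Event 15 (EXEC): [MAIN] PC=2: NOP [depth=0]
Event 16 (EXEC): [MAIN] PC=3: INC 1 -> ACC=-8 [depth=0]
Event 17 (EXEC): [MAIN] PC=4: INC 4 -> ACC=-4 [depth=0]
Event 18 (EXEC): [MAIN] PC=5: INC 1 -> ACC=-3 [depth=0]
Event 19 (EXEC): [MAIN] PC=6: HALT [depth=0]
Max depth observed: 2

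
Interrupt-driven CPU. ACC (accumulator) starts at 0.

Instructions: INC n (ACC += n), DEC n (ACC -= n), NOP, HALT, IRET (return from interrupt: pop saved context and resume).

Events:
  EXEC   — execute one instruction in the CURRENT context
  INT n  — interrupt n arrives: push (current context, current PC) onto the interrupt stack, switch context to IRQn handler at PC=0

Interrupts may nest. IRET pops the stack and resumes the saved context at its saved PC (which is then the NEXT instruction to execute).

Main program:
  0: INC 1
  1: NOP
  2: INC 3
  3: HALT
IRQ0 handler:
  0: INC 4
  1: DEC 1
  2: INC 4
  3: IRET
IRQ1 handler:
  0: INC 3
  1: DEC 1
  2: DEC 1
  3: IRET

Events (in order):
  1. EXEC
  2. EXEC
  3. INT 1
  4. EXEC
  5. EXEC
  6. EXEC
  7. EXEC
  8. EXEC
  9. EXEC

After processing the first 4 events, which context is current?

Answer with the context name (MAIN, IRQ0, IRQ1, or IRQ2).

Answer: IRQ1

Derivation:
Event 1 (EXEC): [MAIN] PC=0: INC 1 -> ACC=1
Event 2 (EXEC): [MAIN] PC=1: NOP
Event 3 (INT 1): INT 1 arrives: push (MAIN, PC=2), enter IRQ1 at PC=0 (depth now 1)
Event 4 (EXEC): [IRQ1] PC=0: INC 3 -> ACC=4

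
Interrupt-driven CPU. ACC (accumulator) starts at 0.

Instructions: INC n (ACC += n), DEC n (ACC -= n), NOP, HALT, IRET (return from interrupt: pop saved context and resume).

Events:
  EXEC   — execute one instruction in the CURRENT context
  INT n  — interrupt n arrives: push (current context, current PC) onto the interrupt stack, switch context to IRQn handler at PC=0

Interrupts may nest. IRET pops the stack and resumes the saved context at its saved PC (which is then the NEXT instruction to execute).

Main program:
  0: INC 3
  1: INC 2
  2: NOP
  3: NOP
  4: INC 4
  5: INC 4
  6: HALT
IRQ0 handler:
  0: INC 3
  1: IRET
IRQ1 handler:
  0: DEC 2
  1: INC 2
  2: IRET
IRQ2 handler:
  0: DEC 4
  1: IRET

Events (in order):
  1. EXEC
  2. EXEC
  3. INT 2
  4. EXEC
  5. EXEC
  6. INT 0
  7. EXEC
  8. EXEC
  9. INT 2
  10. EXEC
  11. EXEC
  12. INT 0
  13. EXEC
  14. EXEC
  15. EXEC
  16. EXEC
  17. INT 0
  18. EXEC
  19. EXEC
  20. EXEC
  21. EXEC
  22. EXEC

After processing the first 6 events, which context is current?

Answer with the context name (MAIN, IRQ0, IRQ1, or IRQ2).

Answer: IRQ0

Derivation:
Event 1 (EXEC): [MAIN] PC=0: INC 3 -> ACC=3
Event 2 (EXEC): [MAIN] PC=1: INC 2 -> ACC=5
Event 3 (INT 2): INT 2 arrives: push (MAIN, PC=2), enter IRQ2 at PC=0 (depth now 1)
Event 4 (EXEC): [IRQ2] PC=0: DEC 4 -> ACC=1
Event 5 (EXEC): [IRQ2] PC=1: IRET -> resume MAIN at PC=2 (depth now 0)
Event 6 (INT 0): INT 0 arrives: push (MAIN, PC=2), enter IRQ0 at PC=0 (depth now 1)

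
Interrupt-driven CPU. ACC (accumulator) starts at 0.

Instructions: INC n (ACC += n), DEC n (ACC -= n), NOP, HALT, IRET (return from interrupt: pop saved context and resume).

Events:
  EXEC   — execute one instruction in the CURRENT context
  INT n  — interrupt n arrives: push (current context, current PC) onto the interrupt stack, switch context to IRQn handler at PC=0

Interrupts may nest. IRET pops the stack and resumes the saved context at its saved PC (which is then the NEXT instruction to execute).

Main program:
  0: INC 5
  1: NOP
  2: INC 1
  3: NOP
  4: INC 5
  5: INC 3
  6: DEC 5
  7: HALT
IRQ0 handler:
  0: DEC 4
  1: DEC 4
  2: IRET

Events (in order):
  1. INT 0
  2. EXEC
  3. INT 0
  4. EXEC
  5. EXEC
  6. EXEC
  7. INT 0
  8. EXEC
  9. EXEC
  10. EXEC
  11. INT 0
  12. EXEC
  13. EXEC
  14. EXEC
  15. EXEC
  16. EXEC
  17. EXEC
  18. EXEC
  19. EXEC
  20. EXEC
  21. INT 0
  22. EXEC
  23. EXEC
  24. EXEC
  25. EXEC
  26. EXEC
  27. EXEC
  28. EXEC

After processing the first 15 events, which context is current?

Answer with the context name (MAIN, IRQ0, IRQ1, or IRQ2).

Event 1 (INT 0): INT 0 arrives: push (MAIN, PC=0), enter IRQ0 at PC=0 (depth now 1)
Event 2 (EXEC): [IRQ0] PC=0: DEC 4 -> ACC=-4
Event 3 (INT 0): INT 0 arrives: push (IRQ0, PC=1), enter IRQ0 at PC=0 (depth now 2)
Event 4 (EXEC): [IRQ0] PC=0: DEC 4 -> ACC=-8
Event 5 (EXEC): [IRQ0] PC=1: DEC 4 -> ACC=-12
Event 6 (EXEC): [IRQ0] PC=2: IRET -> resume IRQ0 at PC=1 (depth now 1)
Event 7 (INT 0): INT 0 arrives: push (IRQ0, PC=1), enter IRQ0 at PC=0 (depth now 2)
Event 8 (EXEC): [IRQ0] PC=0: DEC 4 -> ACC=-16
Event 9 (EXEC): [IRQ0] PC=1: DEC 4 -> ACC=-20
Event 10 (EXEC): [IRQ0] PC=2: IRET -> resume IRQ0 at PC=1 (depth now 1)
Event 11 (INT 0): INT 0 arrives: push (IRQ0, PC=1), enter IRQ0 at PC=0 (depth now 2)
Event 12 (EXEC): [IRQ0] PC=0: DEC 4 -> ACC=-24
Event 13 (EXEC): [IRQ0] PC=1: DEC 4 -> ACC=-28
Event 14 (EXEC): [IRQ0] PC=2: IRET -> resume IRQ0 at PC=1 (depth now 1)
Event 15 (EXEC): [IRQ0] PC=1: DEC 4 -> ACC=-32

Answer: IRQ0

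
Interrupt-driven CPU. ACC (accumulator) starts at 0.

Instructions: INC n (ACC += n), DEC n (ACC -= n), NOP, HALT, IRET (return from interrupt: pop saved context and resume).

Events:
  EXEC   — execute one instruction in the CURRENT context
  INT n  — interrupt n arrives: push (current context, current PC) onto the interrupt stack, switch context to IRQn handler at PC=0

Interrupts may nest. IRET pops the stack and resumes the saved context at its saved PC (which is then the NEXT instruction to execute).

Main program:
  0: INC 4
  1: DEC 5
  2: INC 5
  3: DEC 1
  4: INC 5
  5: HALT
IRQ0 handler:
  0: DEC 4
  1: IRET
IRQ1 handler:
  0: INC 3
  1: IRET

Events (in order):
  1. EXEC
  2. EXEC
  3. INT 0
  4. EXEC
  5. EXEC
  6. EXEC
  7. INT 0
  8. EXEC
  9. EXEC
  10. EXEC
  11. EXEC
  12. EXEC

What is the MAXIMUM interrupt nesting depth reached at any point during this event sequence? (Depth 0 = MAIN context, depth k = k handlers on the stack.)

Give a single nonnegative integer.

Answer: 1

Derivation:
Event 1 (EXEC): [MAIN] PC=0: INC 4 -> ACC=4 [depth=0]
Event 2 (EXEC): [MAIN] PC=1: DEC 5 -> ACC=-1 [depth=0]
Event 3 (INT 0): INT 0 arrives: push (MAIN, PC=2), enter IRQ0 at PC=0 (depth now 1) [depth=1]
Event 4 (EXEC): [IRQ0] PC=0: DEC 4 -> ACC=-5 [depth=1]
Event 5 (EXEC): [IRQ0] PC=1: IRET -> resume MAIN at PC=2 (depth now 0) [depth=0]
Event 6 (EXEC): [MAIN] PC=2: INC 5 -> ACC=0 [depth=0]
Event 7 (INT 0): INT 0 arrives: push (MAIN, PC=3), enter IRQ0 at PC=0 (depth now 1) [depth=1]
Event 8 (EXEC): [IRQ0] PC=0: DEC 4 -> ACC=-4 [depth=1]
Event 9 (EXEC): [IRQ0] PC=1: IRET -> resume MAIN at PC=3 (depth now 0) [depth=0]
Event 10 (EXEC): [MAIN] PC=3: DEC 1 -> ACC=-5 [depth=0]
Event 11 (EXEC): [MAIN] PC=4: INC 5 -> ACC=0 [depth=0]
Event 12 (EXEC): [MAIN] PC=5: HALT [depth=0]
Max depth observed: 1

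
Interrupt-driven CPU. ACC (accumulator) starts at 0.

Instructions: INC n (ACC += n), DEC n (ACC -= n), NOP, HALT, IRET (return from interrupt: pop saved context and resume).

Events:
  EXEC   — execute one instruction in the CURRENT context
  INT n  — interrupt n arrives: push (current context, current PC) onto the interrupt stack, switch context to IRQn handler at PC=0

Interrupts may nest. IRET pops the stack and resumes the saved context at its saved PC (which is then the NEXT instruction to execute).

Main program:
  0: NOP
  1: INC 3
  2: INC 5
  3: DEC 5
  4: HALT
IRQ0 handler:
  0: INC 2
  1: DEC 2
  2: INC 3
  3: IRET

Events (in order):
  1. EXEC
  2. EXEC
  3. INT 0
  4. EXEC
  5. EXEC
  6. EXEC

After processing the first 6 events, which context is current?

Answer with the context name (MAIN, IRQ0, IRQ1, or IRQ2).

Event 1 (EXEC): [MAIN] PC=0: NOP
Event 2 (EXEC): [MAIN] PC=1: INC 3 -> ACC=3
Event 3 (INT 0): INT 0 arrives: push (MAIN, PC=2), enter IRQ0 at PC=0 (depth now 1)
Event 4 (EXEC): [IRQ0] PC=0: INC 2 -> ACC=5
Event 5 (EXEC): [IRQ0] PC=1: DEC 2 -> ACC=3
Event 6 (EXEC): [IRQ0] PC=2: INC 3 -> ACC=6

Answer: IRQ0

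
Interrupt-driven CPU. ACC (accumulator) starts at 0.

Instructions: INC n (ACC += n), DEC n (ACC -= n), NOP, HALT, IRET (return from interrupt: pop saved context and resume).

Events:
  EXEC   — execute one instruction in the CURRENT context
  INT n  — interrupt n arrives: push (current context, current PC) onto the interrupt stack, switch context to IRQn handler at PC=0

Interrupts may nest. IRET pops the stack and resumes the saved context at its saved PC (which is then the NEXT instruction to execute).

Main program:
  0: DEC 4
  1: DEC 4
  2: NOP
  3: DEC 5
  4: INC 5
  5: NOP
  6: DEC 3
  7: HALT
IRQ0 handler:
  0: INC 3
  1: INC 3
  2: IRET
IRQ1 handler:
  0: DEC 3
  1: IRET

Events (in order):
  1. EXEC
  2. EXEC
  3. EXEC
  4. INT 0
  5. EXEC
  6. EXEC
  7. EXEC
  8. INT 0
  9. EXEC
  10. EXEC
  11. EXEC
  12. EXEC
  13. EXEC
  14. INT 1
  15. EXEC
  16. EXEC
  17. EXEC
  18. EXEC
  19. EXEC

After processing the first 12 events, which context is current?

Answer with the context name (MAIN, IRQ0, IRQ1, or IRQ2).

Answer: MAIN

Derivation:
Event 1 (EXEC): [MAIN] PC=0: DEC 4 -> ACC=-4
Event 2 (EXEC): [MAIN] PC=1: DEC 4 -> ACC=-8
Event 3 (EXEC): [MAIN] PC=2: NOP
Event 4 (INT 0): INT 0 arrives: push (MAIN, PC=3), enter IRQ0 at PC=0 (depth now 1)
Event 5 (EXEC): [IRQ0] PC=0: INC 3 -> ACC=-5
Event 6 (EXEC): [IRQ0] PC=1: INC 3 -> ACC=-2
Event 7 (EXEC): [IRQ0] PC=2: IRET -> resume MAIN at PC=3 (depth now 0)
Event 8 (INT 0): INT 0 arrives: push (MAIN, PC=3), enter IRQ0 at PC=0 (depth now 1)
Event 9 (EXEC): [IRQ0] PC=0: INC 3 -> ACC=1
Event 10 (EXEC): [IRQ0] PC=1: INC 3 -> ACC=4
Event 11 (EXEC): [IRQ0] PC=2: IRET -> resume MAIN at PC=3 (depth now 0)
Event 12 (EXEC): [MAIN] PC=3: DEC 5 -> ACC=-1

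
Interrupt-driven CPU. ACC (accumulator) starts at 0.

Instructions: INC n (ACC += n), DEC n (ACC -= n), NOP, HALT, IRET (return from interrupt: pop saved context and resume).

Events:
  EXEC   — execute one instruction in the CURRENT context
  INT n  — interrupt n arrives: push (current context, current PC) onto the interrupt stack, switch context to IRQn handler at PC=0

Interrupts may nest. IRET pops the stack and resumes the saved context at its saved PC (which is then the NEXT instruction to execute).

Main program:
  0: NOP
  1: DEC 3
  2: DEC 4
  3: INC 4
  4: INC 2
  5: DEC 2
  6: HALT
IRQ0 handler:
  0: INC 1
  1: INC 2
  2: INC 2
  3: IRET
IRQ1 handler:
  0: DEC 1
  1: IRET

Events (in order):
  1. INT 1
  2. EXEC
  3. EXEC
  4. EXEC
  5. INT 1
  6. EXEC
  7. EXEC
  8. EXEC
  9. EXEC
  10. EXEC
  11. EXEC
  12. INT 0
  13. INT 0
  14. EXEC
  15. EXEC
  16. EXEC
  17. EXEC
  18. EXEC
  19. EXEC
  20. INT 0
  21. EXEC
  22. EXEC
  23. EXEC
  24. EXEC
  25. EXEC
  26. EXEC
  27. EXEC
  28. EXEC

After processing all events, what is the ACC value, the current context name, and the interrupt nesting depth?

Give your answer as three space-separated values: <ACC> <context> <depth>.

Answer: 10 MAIN 0

Derivation:
Event 1 (INT 1): INT 1 arrives: push (MAIN, PC=0), enter IRQ1 at PC=0 (depth now 1)
Event 2 (EXEC): [IRQ1] PC=0: DEC 1 -> ACC=-1
Event 3 (EXEC): [IRQ1] PC=1: IRET -> resume MAIN at PC=0 (depth now 0)
Event 4 (EXEC): [MAIN] PC=0: NOP
Event 5 (INT 1): INT 1 arrives: push (MAIN, PC=1), enter IRQ1 at PC=0 (depth now 1)
Event 6 (EXEC): [IRQ1] PC=0: DEC 1 -> ACC=-2
Event 7 (EXEC): [IRQ1] PC=1: IRET -> resume MAIN at PC=1 (depth now 0)
Event 8 (EXEC): [MAIN] PC=1: DEC 3 -> ACC=-5
Event 9 (EXEC): [MAIN] PC=2: DEC 4 -> ACC=-9
Event 10 (EXEC): [MAIN] PC=3: INC 4 -> ACC=-5
Event 11 (EXEC): [MAIN] PC=4: INC 2 -> ACC=-3
Event 12 (INT 0): INT 0 arrives: push (MAIN, PC=5), enter IRQ0 at PC=0 (depth now 1)
Event 13 (INT 0): INT 0 arrives: push (IRQ0, PC=0), enter IRQ0 at PC=0 (depth now 2)
Event 14 (EXEC): [IRQ0] PC=0: INC 1 -> ACC=-2
Event 15 (EXEC): [IRQ0] PC=1: INC 2 -> ACC=0
Event 16 (EXEC): [IRQ0] PC=2: INC 2 -> ACC=2
Event 17 (EXEC): [IRQ0] PC=3: IRET -> resume IRQ0 at PC=0 (depth now 1)
Event 18 (EXEC): [IRQ0] PC=0: INC 1 -> ACC=3
Event 19 (EXEC): [IRQ0] PC=1: INC 2 -> ACC=5
Event 20 (INT 0): INT 0 arrives: push (IRQ0, PC=2), enter IRQ0 at PC=0 (depth now 2)
Event 21 (EXEC): [IRQ0] PC=0: INC 1 -> ACC=6
Event 22 (EXEC): [IRQ0] PC=1: INC 2 -> ACC=8
Event 23 (EXEC): [IRQ0] PC=2: INC 2 -> ACC=10
Event 24 (EXEC): [IRQ0] PC=3: IRET -> resume IRQ0 at PC=2 (depth now 1)
Event 25 (EXEC): [IRQ0] PC=2: INC 2 -> ACC=12
Event 26 (EXEC): [IRQ0] PC=3: IRET -> resume MAIN at PC=5 (depth now 0)
Event 27 (EXEC): [MAIN] PC=5: DEC 2 -> ACC=10
Event 28 (EXEC): [MAIN] PC=6: HALT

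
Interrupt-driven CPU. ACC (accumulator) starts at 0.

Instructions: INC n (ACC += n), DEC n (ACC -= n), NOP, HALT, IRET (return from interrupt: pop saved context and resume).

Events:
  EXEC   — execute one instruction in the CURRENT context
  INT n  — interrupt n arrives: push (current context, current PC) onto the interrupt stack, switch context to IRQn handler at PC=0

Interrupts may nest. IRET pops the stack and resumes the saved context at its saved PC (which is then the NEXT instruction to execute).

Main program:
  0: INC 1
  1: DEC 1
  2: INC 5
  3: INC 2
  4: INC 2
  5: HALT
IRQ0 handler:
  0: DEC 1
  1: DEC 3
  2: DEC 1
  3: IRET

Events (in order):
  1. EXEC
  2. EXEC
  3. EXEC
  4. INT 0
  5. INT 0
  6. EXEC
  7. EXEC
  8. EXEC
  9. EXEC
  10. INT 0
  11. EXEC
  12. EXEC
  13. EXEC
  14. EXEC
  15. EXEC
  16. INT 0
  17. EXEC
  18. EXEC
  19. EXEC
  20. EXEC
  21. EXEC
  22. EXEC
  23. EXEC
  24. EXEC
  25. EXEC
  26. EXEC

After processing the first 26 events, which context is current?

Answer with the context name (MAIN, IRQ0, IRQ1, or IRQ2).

Answer: MAIN

Derivation:
Event 1 (EXEC): [MAIN] PC=0: INC 1 -> ACC=1
Event 2 (EXEC): [MAIN] PC=1: DEC 1 -> ACC=0
Event 3 (EXEC): [MAIN] PC=2: INC 5 -> ACC=5
Event 4 (INT 0): INT 0 arrives: push (MAIN, PC=3), enter IRQ0 at PC=0 (depth now 1)
Event 5 (INT 0): INT 0 arrives: push (IRQ0, PC=0), enter IRQ0 at PC=0 (depth now 2)
Event 6 (EXEC): [IRQ0] PC=0: DEC 1 -> ACC=4
Event 7 (EXEC): [IRQ0] PC=1: DEC 3 -> ACC=1
Event 8 (EXEC): [IRQ0] PC=2: DEC 1 -> ACC=0
Event 9 (EXEC): [IRQ0] PC=3: IRET -> resume IRQ0 at PC=0 (depth now 1)
Event 10 (INT 0): INT 0 arrives: push (IRQ0, PC=0), enter IRQ0 at PC=0 (depth now 2)
Event 11 (EXEC): [IRQ0] PC=0: DEC 1 -> ACC=-1
Event 12 (EXEC): [IRQ0] PC=1: DEC 3 -> ACC=-4
Event 13 (EXEC): [IRQ0] PC=2: DEC 1 -> ACC=-5
Event 14 (EXEC): [IRQ0] PC=3: IRET -> resume IRQ0 at PC=0 (depth now 1)
Event 15 (EXEC): [IRQ0] PC=0: DEC 1 -> ACC=-6
Event 16 (INT 0): INT 0 arrives: push (IRQ0, PC=1), enter IRQ0 at PC=0 (depth now 2)
Event 17 (EXEC): [IRQ0] PC=0: DEC 1 -> ACC=-7
Event 18 (EXEC): [IRQ0] PC=1: DEC 3 -> ACC=-10
Event 19 (EXEC): [IRQ0] PC=2: DEC 1 -> ACC=-11
Event 20 (EXEC): [IRQ0] PC=3: IRET -> resume IRQ0 at PC=1 (depth now 1)
Event 21 (EXEC): [IRQ0] PC=1: DEC 3 -> ACC=-14
Event 22 (EXEC): [IRQ0] PC=2: DEC 1 -> ACC=-15
Event 23 (EXEC): [IRQ0] PC=3: IRET -> resume MAIN at PC=3 (depth now 0)
Event 24 (EXEC): [MAIN] PC=3: INC 2 -> ACC=-13
Event 25 (EXEC): [MAIN] PC=4: INC 2 -> ACC=-11
Event 26 (EXEC): [MAIN] PC=5: HALT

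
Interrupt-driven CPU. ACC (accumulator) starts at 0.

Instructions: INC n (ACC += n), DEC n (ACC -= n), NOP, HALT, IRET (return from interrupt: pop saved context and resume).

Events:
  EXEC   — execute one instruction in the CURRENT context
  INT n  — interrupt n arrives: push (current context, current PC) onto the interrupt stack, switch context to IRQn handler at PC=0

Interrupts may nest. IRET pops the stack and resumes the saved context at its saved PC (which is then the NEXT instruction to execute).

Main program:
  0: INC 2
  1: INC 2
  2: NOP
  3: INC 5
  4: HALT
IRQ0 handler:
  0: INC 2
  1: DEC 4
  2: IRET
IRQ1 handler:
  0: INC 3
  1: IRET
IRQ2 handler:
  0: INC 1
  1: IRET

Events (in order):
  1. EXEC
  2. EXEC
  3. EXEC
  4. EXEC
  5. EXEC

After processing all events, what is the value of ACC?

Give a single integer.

Answer: 9

Derivation:
Event 1 (EXEC): [MAIN] PC=0: INC 2 -> ACC=2
Event 2 (EXEC): [MAIN] PC=1: INC 2 -> ACC=4
Event 3 (EXEC): [MAIN] PC=2: NOP
Event 4 (EXEC): [MAIN] PC=3: INC 5 -> ACC=9
Event 5 (EXEC): [MAIN] PC=4: HALT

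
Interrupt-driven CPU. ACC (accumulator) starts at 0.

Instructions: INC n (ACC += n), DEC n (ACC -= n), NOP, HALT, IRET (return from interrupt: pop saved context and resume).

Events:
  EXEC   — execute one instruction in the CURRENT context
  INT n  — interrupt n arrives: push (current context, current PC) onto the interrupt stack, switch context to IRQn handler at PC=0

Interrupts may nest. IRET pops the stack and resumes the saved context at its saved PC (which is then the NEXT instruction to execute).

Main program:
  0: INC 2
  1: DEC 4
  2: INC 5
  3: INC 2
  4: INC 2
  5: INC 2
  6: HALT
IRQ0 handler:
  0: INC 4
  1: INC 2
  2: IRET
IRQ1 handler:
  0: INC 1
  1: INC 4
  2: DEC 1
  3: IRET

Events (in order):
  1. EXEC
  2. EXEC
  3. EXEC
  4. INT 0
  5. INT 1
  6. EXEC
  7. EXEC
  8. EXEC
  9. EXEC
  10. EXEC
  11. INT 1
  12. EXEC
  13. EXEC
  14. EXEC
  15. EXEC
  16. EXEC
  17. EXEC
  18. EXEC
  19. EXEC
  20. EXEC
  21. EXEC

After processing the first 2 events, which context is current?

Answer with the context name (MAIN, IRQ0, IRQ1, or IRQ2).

Answer: MAIN

Derivation:
Event 1 (EXEC): [MAIN] PC=0: INC 2 -> ACC=2
Event 2 (EXEC): [MAIN] PC=1: DEC 4 -> ACC=-2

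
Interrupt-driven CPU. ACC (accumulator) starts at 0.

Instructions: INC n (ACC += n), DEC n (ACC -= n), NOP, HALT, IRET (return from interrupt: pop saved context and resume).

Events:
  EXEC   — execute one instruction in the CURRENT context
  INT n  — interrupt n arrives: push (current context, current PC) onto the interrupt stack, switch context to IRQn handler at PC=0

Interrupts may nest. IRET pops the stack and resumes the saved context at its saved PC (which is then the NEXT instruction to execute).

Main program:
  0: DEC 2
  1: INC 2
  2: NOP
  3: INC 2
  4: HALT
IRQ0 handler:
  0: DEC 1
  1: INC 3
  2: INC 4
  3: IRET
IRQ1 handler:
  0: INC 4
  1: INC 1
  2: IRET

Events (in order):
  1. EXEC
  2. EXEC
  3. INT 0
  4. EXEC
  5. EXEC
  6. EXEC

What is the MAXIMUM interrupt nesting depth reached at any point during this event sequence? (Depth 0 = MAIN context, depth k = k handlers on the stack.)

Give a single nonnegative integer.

Answer: 1

Derivation:
Event 1 (EXEC): [MAIN] PC=0: DEC 2 -> ACC=-2 [depth=0]
Event 2 (EXEC): [MAIN] PC=1: INC 2 -> ACC=0 [depth=0]
Event 3 (INT 0): INT 0 arrives: push (MAIN, PC=2), enter IRQ0 at PC=0 (depth now 1) [depth=1]
Event 4 (EXEC): [IRQ0] PC=0: DEC 1 -> ACC=-1 [depth=1]
Event 5 (EXEC): [IRQ0] PC=1: INC 3 -> ACC=2 [depth=1]
Event 6 (EXEC): [IRQ0] PC=2: INC 4 -> ACC=6 [depth=1]
Max depth observed: 1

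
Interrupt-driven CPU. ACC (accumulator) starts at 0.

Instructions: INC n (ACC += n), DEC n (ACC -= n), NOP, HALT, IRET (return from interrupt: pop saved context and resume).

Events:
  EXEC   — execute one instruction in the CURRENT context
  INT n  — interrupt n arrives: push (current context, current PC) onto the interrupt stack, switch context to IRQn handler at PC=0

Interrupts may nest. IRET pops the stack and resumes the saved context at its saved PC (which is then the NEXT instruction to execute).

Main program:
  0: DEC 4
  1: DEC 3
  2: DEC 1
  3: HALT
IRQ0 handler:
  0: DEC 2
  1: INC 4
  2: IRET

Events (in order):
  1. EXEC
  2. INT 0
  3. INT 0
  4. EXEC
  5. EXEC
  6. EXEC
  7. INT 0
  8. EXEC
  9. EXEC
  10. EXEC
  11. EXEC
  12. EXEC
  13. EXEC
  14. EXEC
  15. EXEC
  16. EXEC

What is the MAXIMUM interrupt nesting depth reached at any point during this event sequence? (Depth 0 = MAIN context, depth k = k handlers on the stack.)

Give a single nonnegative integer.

Answer: 2

Derivation:
Event 1 (EXEC): [MAIN] PC=0: DEC 4 -> ACC=-4 [depth=0]
Event 2 (INT 0): INT 0 arrives: push (MAIN, PC=1), enter IRQ0 at PC=0 (depth now 1) [depth=1]
Event 3 (INT 0): INT 0 arrives: push (IRQ0, PC=0), enter IRQ0 at PC=0 (depth now 2) [depth=2]
Event 4 (EXEC): [IRQ0] PC=0: DEC 2 -> ACC=-6 [depth=2]
Event 5 (EXEC): [IRQ0] PC=1: INC 4 -> ACC=-2 [depth=2]
Event 6 (EXEC): [IRQ0] PC=2: IRET -> resume IRQ0 at PC=0 (depth now 1) [depth=1]
Event 7 (INT 0): INT 0 arrives: push (IRQ0, PC=0), enter IRQ0 at PC=0 (depth now 2) [depth=2]
Event 8 (EXEC): [IRQ0] PC=0: DEC 2 -> ACC=-4 [depth=2]
Event 9 (EXEC): [IRQ0] PC=1: INC 4 -> ACC=0 [depth=2]
Event 10 (EXEC): [IRQ0] PC=2: IRET -> resume IRQ0 at PC=0 (depth now 1) [depth=1]
Event 11 (EXEC): [IRQ0] PC=0: DEC 2 -> ACC=-2 [depth=1]
Event 12 (EXEC): [IRQ0] PC=1: INC 4 -> ACC=2 [depth=1]
Event 13 (EXEC): [IRQ0] PC=2: IRET -> resume MAIN at PC=1 (depth now 0) [depth=0]
Event 14 (EXEC): [MAIN] PC=1: DEC 3 -> ACC=-1 [depth=0]
Event 15 (EXEC): [MAIN] PC=2: DEC 1 -> ACC=-2 [depth=0]
Event 16 (EXEC): [MAIN] PC=3: HALT [depth=0]
Max depth observed: 2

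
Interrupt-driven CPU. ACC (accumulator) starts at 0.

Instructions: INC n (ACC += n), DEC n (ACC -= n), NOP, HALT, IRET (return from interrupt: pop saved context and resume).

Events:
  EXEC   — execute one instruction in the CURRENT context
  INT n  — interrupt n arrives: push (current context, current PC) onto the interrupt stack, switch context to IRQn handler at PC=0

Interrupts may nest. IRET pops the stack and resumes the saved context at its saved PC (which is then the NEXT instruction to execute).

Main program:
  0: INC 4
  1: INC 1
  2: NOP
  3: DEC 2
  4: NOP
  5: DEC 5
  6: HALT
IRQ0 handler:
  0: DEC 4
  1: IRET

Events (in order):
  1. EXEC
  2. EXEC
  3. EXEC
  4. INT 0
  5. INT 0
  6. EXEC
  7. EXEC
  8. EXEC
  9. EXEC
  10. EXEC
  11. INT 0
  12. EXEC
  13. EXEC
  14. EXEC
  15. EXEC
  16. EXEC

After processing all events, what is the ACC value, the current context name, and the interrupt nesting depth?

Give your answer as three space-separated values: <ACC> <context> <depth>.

Answer: -14 MAIN 0

Derivation:
Event 1 (EXEC): [MAIN] PC=0: INC 4 -> ACC=4
Event 2 (EXEC): [MAIN] PC=1: INC 1 -> ACC=5
Event 3 (EXEC): [MAIN] PC=2: NOP
Event 4 (INT 0): INT 0 arrives: push (MAIN, PC=3), enter IRQ0 at PC=0 (depth now 1)
Event 5 (INT 0): INT 0 arrives: push (IRQ0, PC=0), enter IRQ0 at PC=0 (depth now 2)
Event 6 (EXEC): [IRQ0] PC=0: DEC 4 -> ACC=1
Event 7 (EXEC): [IRQ0] PC=1: IRET -> resume IRQ0 at PC=0 (depth now 1)
Event 8 (EXEC): [IRQ0] PC=0: DEC 4 -> ACC=-3
Event 9 (EXEC): [IRQ0] PC=1: IRET -> resume MAIN at PC=3 (depth now 0)
Event 10 (EXEC): [MAIN] PC=3: DEC 2 -> ACC=-5
Event 11 (INT 0): INT 0 arrives: push (MAIN, PC=4), enter IRQ0 at PC=0 (depth now 1)
Event 12 (EXEC): [IRQ0] PC=0: DEC 4 -> ACC=-9
Event 13 (EXEC): [IRQ0] PC=1: IRET -> resume MAIN at PC=4 (depth now 0)
Event 14 (EXEC): [MAIN] PC=4: NOP
Event 15 (EXEC): [MAIN] PC=5: DEC 5 -> ACC=-14
Event 16 (EXEC): [MAIN] PC=6: HALT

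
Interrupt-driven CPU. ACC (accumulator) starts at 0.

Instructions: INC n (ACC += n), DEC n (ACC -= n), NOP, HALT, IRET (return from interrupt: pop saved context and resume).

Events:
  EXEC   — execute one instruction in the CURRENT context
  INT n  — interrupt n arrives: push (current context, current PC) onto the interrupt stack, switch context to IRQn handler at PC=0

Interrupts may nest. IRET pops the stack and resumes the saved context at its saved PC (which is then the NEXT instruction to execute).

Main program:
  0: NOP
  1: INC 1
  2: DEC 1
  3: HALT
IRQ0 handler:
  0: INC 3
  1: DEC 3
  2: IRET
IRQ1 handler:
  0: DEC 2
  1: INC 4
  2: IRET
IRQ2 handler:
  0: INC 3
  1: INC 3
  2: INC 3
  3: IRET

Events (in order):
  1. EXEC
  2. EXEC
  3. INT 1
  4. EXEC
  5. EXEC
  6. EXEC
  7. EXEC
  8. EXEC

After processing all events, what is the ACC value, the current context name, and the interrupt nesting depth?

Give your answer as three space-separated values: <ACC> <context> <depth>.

Event 1 (EXEC): [MAIN] PC=0: NOP
Event 2 (EXEC): [MAIN] PC=1: INC 1 -> ACC=1
Event 3 (INT 1): INT 1 arrives: push (MAIN, PC=2), enter IRQ1 at PC=0 (depth now 1)
Event 4 (EXEC): [IRQ1] PC=0: DEC 2 -> ACC=-1
Event 5 (EXEC): [IRQ1] PC=1: INC 4 -> ACC=3
Event 6 (EXEC): [IRQ1] PC=2: IRET -> resume MAIN at PC=2 (depth now 0)
Event 7 (EXEC): [MAIN] PC=2: DEC 1 -> ACC=2
Event 8 (EXEC): [MAIN] PC=3: HALT

Answer: 2 MAIN 0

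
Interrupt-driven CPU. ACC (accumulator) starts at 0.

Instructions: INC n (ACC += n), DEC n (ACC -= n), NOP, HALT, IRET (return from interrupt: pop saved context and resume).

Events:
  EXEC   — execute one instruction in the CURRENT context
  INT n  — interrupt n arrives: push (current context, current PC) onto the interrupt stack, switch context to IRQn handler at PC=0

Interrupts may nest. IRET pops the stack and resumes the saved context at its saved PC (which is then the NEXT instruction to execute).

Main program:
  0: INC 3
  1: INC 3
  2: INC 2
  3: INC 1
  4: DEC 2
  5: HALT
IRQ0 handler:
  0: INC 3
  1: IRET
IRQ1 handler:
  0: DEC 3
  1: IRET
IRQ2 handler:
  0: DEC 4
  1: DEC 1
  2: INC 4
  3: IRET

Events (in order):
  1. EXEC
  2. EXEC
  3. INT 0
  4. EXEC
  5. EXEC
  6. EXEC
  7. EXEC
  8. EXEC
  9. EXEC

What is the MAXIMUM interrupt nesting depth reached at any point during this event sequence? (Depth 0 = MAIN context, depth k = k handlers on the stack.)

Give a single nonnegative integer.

Answer: 1

Derivation:
Event 1 (EXEC): [MAIN] PC=0: INC 3 -> ACC=3 [depth=0]
Event 2 (EXEC): [MAIN] PC=1: INC 3 -> ACC=6 [depth=0]
Event 3 (INT 0): INT 0 arrives: push (MAIN, PC=2), enter IRQ0 at PC=0 (depth now 1) [depth=1]
Event 4 (EXEC): [IRQ0] PC=0: INC 3 -> ACC=9 [depth=1]
Event 5 (EXEC): [IRQ0] PC=1: IRET -> resume MAIN at PC=2 (depth now 0) [depth=0]
Event 6 (EXEC): [MAIN] PC=2: INC 2 -> ACC=11 [depth=0]
Event 7 (EXEC): [MAIN] PC=3: INC 1 -> ACC=12 [depth=0]
Event 8 (EXEC): [MAIN] PC=4: DEC 2 -> ACC=10 [depth=0]
Event 9 (EXEC): [MAIN] PC=5: HALT [depth=0]
Max depth observed: 1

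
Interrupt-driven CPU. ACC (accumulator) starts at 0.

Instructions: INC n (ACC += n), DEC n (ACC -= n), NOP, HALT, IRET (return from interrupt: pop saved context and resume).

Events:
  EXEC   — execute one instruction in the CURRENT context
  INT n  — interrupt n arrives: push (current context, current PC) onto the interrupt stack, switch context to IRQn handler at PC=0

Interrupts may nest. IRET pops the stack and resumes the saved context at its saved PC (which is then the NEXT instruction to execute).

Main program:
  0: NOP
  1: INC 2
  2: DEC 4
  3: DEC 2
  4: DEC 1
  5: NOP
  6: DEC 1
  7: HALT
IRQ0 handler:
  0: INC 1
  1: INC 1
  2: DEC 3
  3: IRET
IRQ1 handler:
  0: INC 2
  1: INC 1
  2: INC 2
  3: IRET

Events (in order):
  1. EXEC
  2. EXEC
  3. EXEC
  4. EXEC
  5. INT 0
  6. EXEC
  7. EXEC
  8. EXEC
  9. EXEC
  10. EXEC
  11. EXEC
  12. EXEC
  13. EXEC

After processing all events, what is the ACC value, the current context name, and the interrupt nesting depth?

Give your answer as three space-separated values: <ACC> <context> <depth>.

Answer: -7 MAIN 0

Derivation:
Event 1 (EXEC): [MAIN] PC=0: NOP
Event 2 (EXEC): [MAIN] PC=1: INC 2 -> ACC=2
Event 3 (EXEC): [MAIN] PC=2: DEC 4 -> ACC=-2
Event 4 (EXEC): [MAIN] PC=3: DEC 2 -> ACC=-4
Event 5 (INT 0): INT 0 arrives: push (MAIN, PC=4), enter IRQ0 at PC=0 (depth now 1)
Event 6 (EXEC): [IRQ0] PC=0: INC 1 -> ACC=-3
Event 7 (EXEC): [IRQ0] PC=1: INC 1 -> ACC=-2
Event 8 (EXEC): [IRQ0] PC=2: DEC 3 -> ACC=-5
Event 9 (EXEC): [IRQ0] PC=3: IRET -> resume MAIN at PC=4 (depth now 0)
Event 10 (EXEC): [MAIN] PC=4: DEC 1 -> ACC=-6
Event 11 (EXEC): [MAIN] PC=5: NOP
Event 12 (EXEC): [MAIN] PC=6: DEC 1 -> ACC=-7
Event 13 (EXEC): [MAIN] PC=7: HALT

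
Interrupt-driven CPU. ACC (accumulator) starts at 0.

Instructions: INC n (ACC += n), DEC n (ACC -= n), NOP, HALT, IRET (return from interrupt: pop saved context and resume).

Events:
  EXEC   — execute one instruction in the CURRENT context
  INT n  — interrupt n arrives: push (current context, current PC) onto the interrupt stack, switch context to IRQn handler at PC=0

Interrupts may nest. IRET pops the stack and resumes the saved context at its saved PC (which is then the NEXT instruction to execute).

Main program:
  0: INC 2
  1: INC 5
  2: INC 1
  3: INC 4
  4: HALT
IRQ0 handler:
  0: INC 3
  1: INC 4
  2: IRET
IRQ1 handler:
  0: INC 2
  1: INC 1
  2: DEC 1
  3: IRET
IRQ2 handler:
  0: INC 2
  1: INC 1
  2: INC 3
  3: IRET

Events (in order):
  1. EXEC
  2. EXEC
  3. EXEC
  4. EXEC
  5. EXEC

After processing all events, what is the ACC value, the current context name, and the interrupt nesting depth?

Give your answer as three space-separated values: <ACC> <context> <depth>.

Event 1 (EXEC): [MAIN] PC=0: INC 2 -> ACC=2
Event 2 (EXEC): [MAIN] PC=1: INC 5 -> ACC=7
Event 3 (EXEC): [MAIN] PC=2: INC 1 -> ACC=8
Event 4 (EXEC): [MAIN] PC=3: INC 4 -> ACC=12
Event 5 (EXEC): [MAIN] PC=4: HALT

Answer: 12 MAIN 0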